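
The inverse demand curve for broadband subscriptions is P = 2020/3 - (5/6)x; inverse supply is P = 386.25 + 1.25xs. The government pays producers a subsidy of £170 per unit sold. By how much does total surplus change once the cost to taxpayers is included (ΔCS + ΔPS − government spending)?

Pre-subsidy: 2020/3 - (5/6)x = 386.25 + 1.25x gives x* = 137.8 and P* = 558.5.
With the subsidy, sellers receive Ps = Pb + 170 for each unit, where Pb is the price buyers pay.
On the curves, Pb = 2020/3 - (5/6)x and Ps = 386.25 + 1.25x; the wedge Ps − Pb = 170 gives 386.25 + 1.25x − (2020/3 - (5/6)x) = 170, so x' = 219.4.
Then Pb = 2020/3 − (5/6)·219.4 = 490.5 and Ps = 386.25 + 1.25·219.4 = 660.5.
ΔCS = ½(137.8 + 219.4)(558.5 − 490.5) = 12144.8; ΔPS = ½(137.8 + 219.4)(660.5 − 558.5) = 18217.2.
Government spending = 170 × 219.4 = 37298.
Net change = 12144.8 + 18217.2 − 37298 = -6936. The loss equals the DWL triangle ½·170·81.6.

Net change in total surplus = -£6936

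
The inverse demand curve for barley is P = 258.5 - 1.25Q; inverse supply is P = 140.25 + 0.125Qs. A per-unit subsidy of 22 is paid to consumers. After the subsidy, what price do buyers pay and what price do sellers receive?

Pre-subsidy: 258.5 - 1.25Q = 140.25 + 0.125Q gives Q* = 86 and P* = 151.
With the rebate, buyers effectively pay Pb = Ps − 22, where Ps is the price sellers receive.
On the curves, Pb = 258.5 - 1.25Q and Ps = 140.25 + 0.125Q; the wedge Ps − Pb = 22 gives 140.25 + 0.125Q − (258.5 - 1.25Q) = 22, so Q' = 102.
Then Pb = 258.5 − 1.25·102 = 131 and Ps = 140.25 + 0.125·102 = 153.

Buyers pay 131; sellers receive 153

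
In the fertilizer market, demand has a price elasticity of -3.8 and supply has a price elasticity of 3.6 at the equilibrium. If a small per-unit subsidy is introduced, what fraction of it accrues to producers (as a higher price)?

For a small subsidy around the equilibrium, the benefit split depends on the relative slopes, which at a point are proportional to the elasticities.
Buyer share = εs/(εs + |εd|) = 3.6/(3.6 + 3.8) = 18/37; seller share = |εd|/(εs + |εd|) = 19/37.
So producers capture 19/37 of the subsidy.

Producer share = 19/37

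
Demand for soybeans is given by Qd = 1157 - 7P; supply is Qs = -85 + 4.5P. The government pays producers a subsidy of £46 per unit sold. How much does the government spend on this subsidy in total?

Government cost = £24242

Pre-subsidy: 1157 - 7P = -85 + 4.5P gives P* = 108, Q* = 401.
With the subsidy, sellers receive Ps = Pb + 46 for each unit, where Pb is the price buyers pay.
Supply in terms of Pb becomes Qs = -85 + 4.5(Pb + 46) = 122 + 4.5Pb. Setting this equal to demand: 1157 - 7Pb = 122 + 4.5Pb, so Pb = 90.
Sellers receive Ps = 90 + 46 = 136; Q' = 1157 − 7·90 = 527.
Government outlay = subsidy × quantity = 46 × 527 = 24242.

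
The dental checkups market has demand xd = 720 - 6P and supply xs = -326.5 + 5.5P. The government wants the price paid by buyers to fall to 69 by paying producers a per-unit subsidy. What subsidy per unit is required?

Required subsidy s = 46 per unit

At a buyer price of 69, quantity demanded is 720 − 6·69 = 306.
Sellers supply 306 only when they receive Ps with -326.5 + 5.5·Ps = 306, i.e. Ps = 115.
s = Ps − Pb = 115 − 69 = 46.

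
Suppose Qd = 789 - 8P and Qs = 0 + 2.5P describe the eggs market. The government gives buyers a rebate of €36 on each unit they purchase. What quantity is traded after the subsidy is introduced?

Pre-subsidy: 789 - 8P = 0 + 2.5P gives P* = 526/7, Q* = 1315/7.
With the rebate, buyers effectively pay Pb = Ps − 36, where Ps is the price sellers receive.
Demand in terms of Ps becomes Qd = 789 − 8(Ps − 36) = 1077 - 8Ps. Setting this equal to supply: 1077 - 8Ps = 0 + 2.5Ps, so Ps = 718/7.
Buyers pay Pb = 718/7 − 36 = 466/7; Q' = 0 + 2.5·(718/7) = 1795/7.

Q' = 1795/7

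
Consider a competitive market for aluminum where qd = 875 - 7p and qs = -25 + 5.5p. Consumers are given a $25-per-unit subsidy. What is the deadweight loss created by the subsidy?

Pre-subsidy: 875 - 7p = -25 + 5.5p gives p* = 72, q* = 371.
With the rebate, buyers effectively pay pb = ps − 25, where ps is the price sellers receive.
Demand in terms of ps becomes qd = 875 − 7(ps − 25) = 1050 - 7ps. Setting this equal to supply: 1050 - 7ps = -25 + 5.5ps, so ps = 86.
Buyers pay pb = 86 − 25 = 61; q' = -25 + 5.5·86 = 448.
The subsidy expands output by 448 − 371 = 77 past the efficient level; on those units the gap between marginal cost and willingness to pay runs from 0 up to 25.
DWL = ½ × 25 × 77 = 962.5.

Deadweight loss = $962.5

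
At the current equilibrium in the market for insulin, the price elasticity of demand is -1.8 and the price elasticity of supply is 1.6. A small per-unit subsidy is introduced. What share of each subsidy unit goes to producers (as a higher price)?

For a small subsidy around the equilibrium, the benefit split depends on the relative slopes, which at a point are proportional to the elasticities.
Buyer share = εs/(εs + |εd|) = 1.6/(1.6 + 1.8) = 8/17; seller share = |εd|/(εs + |εd|) = 9/17.
So producers capture 9/17 of the subsidy.

Producer share = 9/17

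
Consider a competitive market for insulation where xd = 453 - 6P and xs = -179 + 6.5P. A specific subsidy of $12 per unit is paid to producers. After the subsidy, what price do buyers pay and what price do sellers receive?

Pre-subsidy: 453 - 6P = -179 + 6.5P gives P* = 50.56, x* = 149.64.
With the subsidy, sellers receive Ps = Pb + 12 for each unit, where Pb is the price buyers pay.
Supply in terms of Pb becomes xs = -179 + 6.5(Pb + 12) = -101 + 6.5Pb. Setting this equal to demand: 453 - 6Pb = -101 + 6.5Pb, so Pb = 44.32.
Sellers receive Ps = 44.32 + 12 = 56.32; x' = 453 − 6·44.32 = 187.08.

Buyers pay $44.32; sellers receive $56.32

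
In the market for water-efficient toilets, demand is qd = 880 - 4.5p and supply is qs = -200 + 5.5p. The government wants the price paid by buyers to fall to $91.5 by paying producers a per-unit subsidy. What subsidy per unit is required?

Required subsidy s = $30 per unit

At a buyer price of 91.5, quantity demanded is 880 − 4.5·91.5 = 468.25.
Sellers supply 468.25 only when they receive ps with -200 + 5.5·ps = 468.25, i.e. ps = 121.5.
s = ps − pb = 121.5 − 91.5 = 30.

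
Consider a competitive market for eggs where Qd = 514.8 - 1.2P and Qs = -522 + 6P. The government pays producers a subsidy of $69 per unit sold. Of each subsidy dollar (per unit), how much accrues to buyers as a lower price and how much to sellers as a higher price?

Buyers gain $57.5 per unit; sellers gain $11.5 per unit

Pre-subsidy: 514.8 - 1.2P = -522 + 6P gives P* = 144, Q* = 342.
With the subsidy, sellers receive Ps = Pb + 69 for each unit, where Pb is the price buyers pay.
Supply in terms of Pb becomes Qs = -522 + 6(Pb + 69) = -108 + 6Pb. Setting this equal to demand: 514.8 - 1.2Pb = -108 + 6Pb, so Pb = 86.5.
Sellers receive Ps = 86.5 + 69 = 155.5; Q' = 514.8 − 1.2·86.5 = 411.
Buyers' price falls by P* − Pb = 144 − 86.5 = 57.5; sellers' price rises by Ps − P* = 155.5 − 144 = 11.5.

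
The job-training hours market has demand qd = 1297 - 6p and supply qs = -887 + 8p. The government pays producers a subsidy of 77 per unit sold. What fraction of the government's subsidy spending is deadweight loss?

DWL / government spending = 0.2112

Pre-subsidy: 1297 - 6p = -887 + 8p gives p* = 156, q* = 361.
With the subsidy, sellers receive ps = pb + 77 for each unit, where pb is the price buyers pay.
Supply in terms of pb becomes qs = -887 + 8(pb + 77) = -271 + 8pb. Setting this equal to demand: 1297 - 6pb = -271 + 8pb, so pb = 112.
Sellers receive ps = 112 + 77 = 189; q' = 1297 − 6·112 = 625.
ΔCS = ½(361 + 625)(156 − 112) = 21692; ΔPS = ½(361 + 625)(189 − 156) = 16269.
Government spending = 77 × 625 = 48125.
DWL = ½ × 77 × (625 − 361) = 10164; fraction = 10164 / 48125 = 0.2112.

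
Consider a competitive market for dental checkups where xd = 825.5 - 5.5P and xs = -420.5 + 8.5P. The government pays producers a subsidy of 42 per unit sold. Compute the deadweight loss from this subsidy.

Deadweight loss = 2945.25

Pre-subsidy: 825.5 - 5.5P = -420.5 + 8.5P gives P* = 89, x* = 336.
With the subsidy, sellers receive Ps = Pb + 42 for each unit, where Pb is the price buyers pay.
Supply in terms of Pb becomes xs = -420.5 + 8.5(Pb + 42) = -63.5 + 8.5Pb. Setting this equal to demand: 825.5 - 5.5Pb = -63.5 + 8.5Pb, so Pb = 63.5.
Sellers receive Ps = 63.5 + 42 = 105.5; x' = 825.5 − 5.5·63.5 = 476.25.
The subsidy expands output by 476.25 − 336 = 140.25 past the efficient level; on those units the gap between marginal cost and willingness to pay runs from 0 up to 42.
DWL = ½ × 42 × 140.25 = 2945.25.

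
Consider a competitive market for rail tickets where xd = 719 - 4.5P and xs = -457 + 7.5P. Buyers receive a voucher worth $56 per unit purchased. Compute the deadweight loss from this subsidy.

Deadweight loss = $4410

Pre-subsidy: 719 - 4.5P = -457 + 7.5P gives P* = 98, x* = 278.
With the rebate, buyers effectively pay Pb = Ps − 56, where Ps is the price sellers receive.
Demand in terms of Ps becomes xd = 719 − 4.5(Ps − 56) = 971 - 4.5Ps. Setting this equal to supply: 971 - 4.5Ps = -457 + 7.5Ps, so Ps = 119.
Buyers pay Pb = 119 − 56 = 63; x' = -457 + 7.5·119 = 435.5.
The subsidy expands output by 435.5 − 278 = 157.5 past the efficient level; on those units the gap between marginal cost and willingness to pay runs from 0 up to 56.
DWL = ½ × 56 × 157.5 = 4410.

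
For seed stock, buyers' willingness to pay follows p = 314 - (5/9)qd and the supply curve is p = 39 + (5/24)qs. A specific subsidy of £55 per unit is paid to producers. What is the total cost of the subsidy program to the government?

Pre-subsidy: 314 - (5/9)q = 39 + (5/24)q gives q* = 360 and p* = 114.
With the subsidy, sellers receive ps = pb + 55 for each unit, where pb is the price buyers pay.
On the curves, pb = 314 - (5/9)q and ps = 39 + (5/24)q; the wedge ps − pb = 55 gives 39 + (5/24)q − (314 - (5/9)q) = 55, so q' = 432.
Then pb = 314 − (5/9)·432 = 74 and ps = 39 + (5/24)·432 = 129.
Government outlay = subsidy × quantity = 55 × 432 = 23760.

Government cost = £23760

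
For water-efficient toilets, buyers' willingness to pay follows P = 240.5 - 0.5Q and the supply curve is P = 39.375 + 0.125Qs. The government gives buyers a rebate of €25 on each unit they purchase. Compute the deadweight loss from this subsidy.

Pre-subsidy: 240.5 - 0.5Q = 39.375 + 0.125Q gives Q* = 321.8 and P* = 79.6.
With the rebate, buyers effectively pay Pb = Ps − 25, where Ps is the price sellers receive.
On the curves, Pb = 240.5 - 0.5Q and Ps = 39.375 + 0.125Q; the wedge Ps − Pb = 25 gives 39.375 + 0.125Q − (240.5 - 0.5Q) = 25, so Q' = 361.8.
Then Pb = 240.5 − 0.5·361.8 = 59.6 and Ps = 39.375 + 0.125·361.8 = 84.6.
The subsidy expands output by 361.8 − 321.8 = 40 past the efficient level; on those units the gap between marginal cost and willingness to pay runs from 0 up to 25.
DWL = ½ × 25 × 40 = 500.

Deadweight loss = €500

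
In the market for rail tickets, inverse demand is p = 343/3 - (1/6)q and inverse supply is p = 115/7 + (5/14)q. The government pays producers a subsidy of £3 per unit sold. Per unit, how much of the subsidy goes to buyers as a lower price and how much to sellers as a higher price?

Pre-subsidy: 343/3 - (1/6)q = 115/7 + (5/14)q gives q* = 2056/11 and p* = 915/11.
With the subsidy, sellers receive ps = pb + 3 for each unit, where pb is the price buyers pay.
On the curves, pb = 343/3 - (1/6)q and ps = 115/7 + (5/14)q; the wedge ps − pb = 3 gives 115/7 + (5/14)q − (343/3 - (1/6)q) = 3, so q' = 2119/11.
Then pb = 343/3 − (1/6)·(2119/11) = 1809/22 and ps = 115/7 + (5/14)·(2119/11) = 1875/22.
Buyers' price falls by p* − pb = 915/11 − 1809/22 = 21/22; sellers' price rises by ps − p* = 1875/22 − 915/11 = 45/22.

Buyers gain 21/22 per unit; sellers gain 45/22 per unit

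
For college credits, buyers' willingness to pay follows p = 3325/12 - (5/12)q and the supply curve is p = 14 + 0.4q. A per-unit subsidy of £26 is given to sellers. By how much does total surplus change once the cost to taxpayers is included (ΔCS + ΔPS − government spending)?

Pre-subsidy: 3325/12 - (5/12)q = 14 + 0.4q gives q* = 2255/7 and p* = 1000/7.
With the subsidy, sellers receive ps = pb + 26 for each unit, where pb is the price buyers pay.
On the curves, pb = 3325/12 - (5/12)q and ps = 14 + 0.4q; the wedge ps − pb = 26 gives 14 + 0.4q − (3325/12 - (5/12)q) = 26, so q' = 17345/49.
Then pb = 3325/12 − (5/12)·(17345/49) = 6350/49 and ps = 14 + 0.4·(17345/49) = 7624/49.
ΔCS = ½(2255/7 + 17345/49)(1000/7 − 6350/49) = 10767250/2401; ΔPS = ½(2255/7 + 17345/49)(7624/49 − 1000/7) = 10336560/2401.
Government spending = 26 × 17345/49 = 450970/49.
Net change = 10767250/2401 + 10336560/2401 − 450970/49 = -20280/49. The loss equals the DWL triangle ½·26·1560/49.

Net change in total surplus = -20280/49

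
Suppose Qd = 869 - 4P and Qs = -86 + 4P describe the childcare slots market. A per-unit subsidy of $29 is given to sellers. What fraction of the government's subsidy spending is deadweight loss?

Pre-subsidy: 869 - 4P = -86 + 4P gives P* = 119.375, Q* = 391.5.
With the subsidy, sellers receive Ps = Pb + 29 for each unit, where Pb is the price buyers pay.
Supply in terms of Pb becomes Qs = -86 + 4(Pb + 29) = 30 + 4Pb. Setting this equal to demand: 869 - 4Pb = 30 + 4Pb, so Pb = 104.875.
Sellers receive Ps = 104.875 + 29 = 133.875; Q' = 869 − 4·104.875 = 449.5.
ΔCS = ½(391.5 + 449.5)(119.375 − 104.875) = 6097.25; ΔPS = ½(391.5 + 449.5)(133.875 − 119.375) = 6097.25.
Government spending = 29 × 449.5 = 13035.5.
DWL = ½ × 29 × (449.5 − 391.5) = 841; fraction = 841 / 13035.5 = 2/31.

DWL / government spending = 2/31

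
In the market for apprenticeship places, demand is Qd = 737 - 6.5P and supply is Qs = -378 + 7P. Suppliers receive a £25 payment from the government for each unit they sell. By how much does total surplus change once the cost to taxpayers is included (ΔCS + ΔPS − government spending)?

Pre-subsidy: 737 - 6.5P = -378 + 7P gives P* = 2230/27, Q* = 5404/27.
With the subsidy, sellers receive Ps = Pb + 25 for each unit, where Pb is the price buyers pay.
Supply in terms of Pb becomes Qs = -378 + 7(Pb + 25) = -203 + 7Pb. Setting this equal to demand: 737 - 6.5Pb = -203 + 7Pb, so Pb = 1880/27.
Sellers receive Ps = 1880/27 + 25 = 2555/27; Q' = 737 − 6.5·(1880/27) = 7679/27.
ΔCS = ½(5404/27 + 7679/27)(2230/27 − 1880/27) = 763175/243; ΔPS = ½(5404/27 + 7679/27)(2555/27 − 2230/27) = 1417325/486.
Government spending = 25 × 7679/27 = 191975/27.
Net change = 763175/243 + 1417325/486 − 191975/27 = -56875/54. The loss equals the DWL triangle ½·25·2275/27.

Net change in total surplus = -56875/54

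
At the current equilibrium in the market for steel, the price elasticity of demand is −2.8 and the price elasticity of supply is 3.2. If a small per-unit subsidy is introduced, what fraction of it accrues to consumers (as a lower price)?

Consumer share = 8/15

For a small subsidy around the equilibrium, the benefit split depends on the relative slopes, which at a point are proportional to the elasticities.
Buyer share = εs/(εs + |εd|) = 3.2/(3.2 + 2.8) = 8/15; seller share = |εd|/(εs + |εd|) = 7/15.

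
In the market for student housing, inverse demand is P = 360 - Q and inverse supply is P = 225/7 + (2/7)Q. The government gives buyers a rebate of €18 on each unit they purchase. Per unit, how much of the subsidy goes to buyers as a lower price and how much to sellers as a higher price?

Pre-subsidy: 360 - Q = 225/7 + (2/7)Q gives Q* = 255 and P* = 105.
With the rebate, buyers effectively pay Pb = Ps − 18, where Ps is the price sellers receive.
On the curves, Pb = 360 - Q and Ps = 225/7 + (2/7)Q; the wedge Ps − Pb = 18 gives 225/7 + (2/7)Q − (360 - Q) = 18, so Q' = 269.
Then Pb = 360 − 1·269 = 91 and Ps = 225/7 + (2/7)·269 = 109.
Buyers' price falls by P* − Pb = 105 − 91 = 14; sellers' price rises by Ps − P* = 109 − 105 = 4.

Buyers gain €14 per unit; sellers gain €4 per unit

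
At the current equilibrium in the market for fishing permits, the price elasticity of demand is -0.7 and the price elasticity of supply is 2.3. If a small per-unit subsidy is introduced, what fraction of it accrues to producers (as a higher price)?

For a small subsidy around the equilibrium, the benefit split depends on the relative slopes, which at a point are proportional to the elasticities.
Buyer share = εs/(εs + |εd|) = 2.3/(2.3 + 0.7) = 23/30; seller share = |εd|/(εs + |εd|) = 7/30.
So producers capture 7/30 of the subsidy.

Producer share = 7/30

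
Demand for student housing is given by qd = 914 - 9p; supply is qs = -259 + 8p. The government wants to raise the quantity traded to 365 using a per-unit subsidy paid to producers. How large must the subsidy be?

Required subsidy s = 17 per unit

At q = 365, invert demand for the buyer price: pb = (914 − 365)/9 = 61; invert supply for the seller price: ps = (365 − (-259))/8 = 78.
The subsidy must fill the gap: s = ps − pb = 78 − 61 = 17.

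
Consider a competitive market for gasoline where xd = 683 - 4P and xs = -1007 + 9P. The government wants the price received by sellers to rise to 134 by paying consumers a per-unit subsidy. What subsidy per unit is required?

Required subsidy s = 13 per unit

At a seller price of 134, quantity supplied is -1007 + 9·134 = 199.
Buyers absorb 199 only when they pay Pb with 683 − 4·Pb = 199, i.e. Pb = 121.
s = Ps − Pb = 134 − 121 = 13.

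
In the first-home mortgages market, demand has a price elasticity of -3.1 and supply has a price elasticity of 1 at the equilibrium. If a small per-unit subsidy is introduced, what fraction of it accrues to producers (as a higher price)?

Producer share = 31/41

For a small subsidy around the equilibrium, the benefit split depends on the relative slopes, which at a point are proportional to the elasticities.
Buyer share = εs/(εs + |εd|) = 1/(1 + 3.1) = 10/41; seller share = |εd|/(εs + |εd|) = 31/41.
So producers capture 31/41 of the subsidy.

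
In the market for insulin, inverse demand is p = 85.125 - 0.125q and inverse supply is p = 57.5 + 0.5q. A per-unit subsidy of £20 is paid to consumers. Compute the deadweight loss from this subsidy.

Pre-subsidy: 85.125 - 0.125q = 57.5 + 0.5q gives q* = 44.2 and p* = 79.6.
With the rebate, buyers effectively pay pb = ps − 20, where ps is the price sellers receive.
On the curves, pb = 85.125 - 0.125q and ps = 57.5 + 0.5q; the wedge ps − pb = 20 gives 57.5 + 0.5q − (85.125 - 0.125q) = 20, so q' = 76.2.
Then pb = 85.125 − 0.125·76.2 = 75.6 and ps = 57.5 + 0.5·76.2 = 95.6.
The subsidy expands output by 76.2 − 44.2 = 32 past the efficient level; on those units the gap between marginal cost and willingness to pay runs from 0 up to 20.
DWL = ½ × 20 × 32 = 320.

Deadweight loss = £320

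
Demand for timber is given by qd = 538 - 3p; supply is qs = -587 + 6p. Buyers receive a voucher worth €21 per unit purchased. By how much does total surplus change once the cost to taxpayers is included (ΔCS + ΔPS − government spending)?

Net change in total surplus = -€441

Pre-subsidy: 538 - 3p = -587 + 6p gives p* = 125, q* = 163.
With the rebate, buyers effectively pay pb = ps − 21, where ps is the price sellers receive.
Demand in terms of ps becomes qd = 538 − 3(ps − 21) = 601 - 3ps. Setting this equal to supply: 601 - 3ps = -587 + 6ps, so ps = 132.
Buyers pay pb = 132 − 21 = 111; q' = -587 + 6·132 = 205.
ΔCS = ½(163 + 205)(125 − 111) = 2576; ΔPS = ½(163 + 205)(132 − 125) = 1288.
Government spending = 21 × 205 = 4305.
Net change = 2576 + 1288 − 4305 = -441. The loss equals the DWL triangle ½·21·42.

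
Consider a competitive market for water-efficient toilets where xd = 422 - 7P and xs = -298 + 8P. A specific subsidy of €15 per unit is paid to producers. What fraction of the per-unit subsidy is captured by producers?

Pre-subsidy: 422 - 7P = -298 + 8P gives P* = 48, x* = 86.
With the subsidy, sellers receive Ps = Pb + 15 for each unit, where Pb is the price buyers pay.
Supply in terms of Pb becomes xs = -298 + 8(Pb + 15) = -178 + 8Pb. Setting this equal to demand: 422 - 7Pb = -178 + 8Pb, so Pb = 40.
Sellers receive Ps = 40 + 15 = 55; x' = 422 − 7·40 = 142.
Buyers' price falls by P* − Pb = 48 − 40 = 8; sellers' price rises by Ps − P* = 55 − 48 = 7.
So producers capture 7/15 = 7/15 of each unit of subsidy.

Producer share = 7/15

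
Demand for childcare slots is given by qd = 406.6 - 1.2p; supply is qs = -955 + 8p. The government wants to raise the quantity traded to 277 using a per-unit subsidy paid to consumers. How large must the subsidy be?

At q = 277, invert demand for the buyer price: pb = (406.6 − 277)/1.2 = 108; invert supply for the seller price: ps = (277 − (-955))/8 = 154.
The subsidy must fill the gap: s = ps − pb = 154 − 108 = 46.

Required subsidy s = 46 per unit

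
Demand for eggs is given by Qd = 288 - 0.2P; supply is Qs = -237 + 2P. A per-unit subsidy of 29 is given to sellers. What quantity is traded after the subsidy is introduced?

Q' = 2701/11

Pre-subsidy: 288 - 0.2P = -237 + 2P gives P* = 2625/11, Q* = 2643/11.
With the subsidy, sellers receive Ps = Pb + 29 for each unit, where Pb is the price buyers pay.
Supply in terms of Pb becomes Qs = -237 + 2(Pb + 29) = -179 + 2Pb. Setting this equal to demand: 288 - 0.2Pb = -179 + 2Pb, so Pb = 2335/11.
Sellers receive Ps = 2335/11 + 29 = 2654/11; Q' = 288 − 0.2·(2335/11) = 2701/11.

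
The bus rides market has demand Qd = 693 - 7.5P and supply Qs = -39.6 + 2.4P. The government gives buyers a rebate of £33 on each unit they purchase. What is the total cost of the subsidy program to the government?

Pre-subsidy: 693 - 7.5P = -39.6 + 2.4P gives P* = 74, Q* = 138.
With the rebate, buyers effectively pay Pb = Ps − 33, where Ps is the price sellers receive.
Demand in terms of Ps becomes Qd = 693 − 7.5(Ps − 33) = 940.5 - 7.5Ps. Setting this equal to supply: 940.5 - 7.5Ps = -39.6 + 2.4Ps, so Ps = 99.
Buyers pay Pb = 99 − 33 = 66; Q' = -39.6 + 2.4·99 = 198.
Government outlay = subsidy × quantity = 33 × 198 = 6534.

Government cost = £6534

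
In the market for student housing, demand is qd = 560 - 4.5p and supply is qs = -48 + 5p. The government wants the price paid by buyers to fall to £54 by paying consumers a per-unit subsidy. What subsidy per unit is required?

At a buyer price of 54, quantity demanded is 560 − 4.5·54 = 317.
Sellers supply 317 only when they receive ps with -48 + 5·ps = 317, i.e. ps = 73.
s = ps − pb = 73 − 54 = 19.

Required subsidy s = £19 per unit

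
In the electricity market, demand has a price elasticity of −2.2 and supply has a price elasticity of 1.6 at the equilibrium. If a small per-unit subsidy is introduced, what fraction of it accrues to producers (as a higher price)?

Producer share = 11/19

For a small subsidy around the equilibrium, the benefit split depends on the relative slopes, which at a point are proportional to the elasticities.
Buyer share = εs/(εs + |εd|) = 1.6/(1.6 + 2.2) = 8/19; seller share = |εd|/(εs + |εd|) = 11/19.
So producers capture 11/19 of the subsidy.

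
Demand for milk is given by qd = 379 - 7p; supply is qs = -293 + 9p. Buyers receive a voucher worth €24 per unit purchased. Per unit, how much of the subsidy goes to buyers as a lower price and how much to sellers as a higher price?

Buyers gain €13.5 per unit; sellers gain €10.5 per unit

Pre-subsidy: 379 - 7p = -293 + 9p gives p* = 42, q* = 85.
With the rebate, buyers effectively pay pb = ps − 24, where ps is the price sellers receive.
Demand in terms of ps becomes qd = 379 − 7(ps − 24) = 547 - 7ps. Setting this equal to supply: 547 - 7ps = -293 + 9ps, so ps = 52.5.
Buyers pay pb = 52.5 − 24 = 28.5; q' = -293 + 9·52.5 = 179.5.
Buyers' price falls by p* − pb = 42 − 28.5 = 13.5; sellers' price rises by ps − p* = 52.5 − 42 = 10.5.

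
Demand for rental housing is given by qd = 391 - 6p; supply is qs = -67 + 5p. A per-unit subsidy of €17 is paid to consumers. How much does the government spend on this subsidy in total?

Government cost = 35071/11

Pre-subsidy: 391 - 6p = -67 + 5p gives p* = 458/11, q* = 1553/11.
With the rebate, buyers effectively pay pb = ps − 17, where ps is the price sellers receive.
Demand in terms of ps becomes qd = 391 − 6(ps − 17) = 493 - 6ps. Setting this equal to supply: 493 - 6ps = -67 + 5ps, so ps = 560/11.
Buyers pay pb = 560/11 − 17 = 373/11; q' = -67 + 5·(560/11) = 2063/11.
Government outlay = subsidy × quantity = 17 × 2063/11 = 35071/11.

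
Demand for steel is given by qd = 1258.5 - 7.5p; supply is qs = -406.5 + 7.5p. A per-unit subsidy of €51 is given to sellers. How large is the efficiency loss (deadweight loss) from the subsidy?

Deadweight loss = €4876.875

Pre-subsidy: 1258.5 - 7.5p = -406.5 + 7.5p gives p* = 111, q* = 426.
With the subsidy, sellers receive ps = pb + 51 for each unit, where pb is the price buyers pay.
Supply in terms of pb becomes qs = -406.5 + 7.5(pb + 51) = -24 + 7.5pb. Setting this equal to demand: 1258.5 - 7.5pb = -24 + 7.5pb, so pb = 85.5.
Sellers receive ps = 85.5 + 51 = 136.5; q' = 1258.5 − 7.5·85.5 = 617.25.
The subsidy expands output by 617.25 − 426 = 191.25 past the efficient level; on those units the gap between marginal cost and willingness to pay runs from 0 up to 51.
DWL = ½ × 51 × 191.25 = 4876.875.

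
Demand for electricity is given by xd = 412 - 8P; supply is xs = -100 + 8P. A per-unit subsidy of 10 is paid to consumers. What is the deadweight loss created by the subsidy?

Deadweight loss = 200

Pre-subsidy: 412 - 8P = -100 + 8P gives P* = 32, x* = 156.
With the rebate, buyers effectively pay Pb = Ps − 10, where Ps is the price sellers receive.
Demand in terms of Ps becomes xd = 412 − 8(Ps − 10) = 492 - 8Ps. Setting this equal to supply: 492 - 8Ps = -100 + 8Ps, so Ps = 37.
Buyers pay Pb = 37 − 10 = 27; x' = -100 + 8·37 = 196.
The subsidy expands output by 196 − 156 = 40 past the efficient level; on those units the gap between marginal cost and willingness to pay runs from 0 up to 10.
DWL = ½ × 10 × 40 = 200.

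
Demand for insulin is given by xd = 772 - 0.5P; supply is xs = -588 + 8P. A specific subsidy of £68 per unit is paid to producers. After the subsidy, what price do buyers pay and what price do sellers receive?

Pre-subsidy: 772 - 0.5P = -588 + 8P gives P* = 160, x* = 692.
With the subsidy, sellers receive Ps = Pb + 68 for each unit, where Pb is the price buyers pay.
Supply in terms of Pb becomes xs = -588 + 8(Pb + 68) = -44 + 8Pb. Setting this equal to demand: 772 - 0.5Pb = -44 + 8Pb, so Pb = 96.
Sellers receive Ps = 96 + 68 = 164; x' = 772 − 0.5·96 = 724.

Buyers pay £96; sellers receive £164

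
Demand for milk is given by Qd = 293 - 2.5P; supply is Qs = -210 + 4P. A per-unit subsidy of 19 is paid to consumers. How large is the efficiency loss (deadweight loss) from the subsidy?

Deadweight loss = 3610/13

Pre-subsidy: 293 - 2.5P = -210 + 4P gives P* = 1006/13, Q* = 1294/13.
With the rebate, buyers effectively pay Pb = Ps − 19, where Ps is the price sellers receive.
Demand in terms of Ps becomes Qd = 293 − 2.5(Ps − 19) = 340.5 - 2.5Ps. Setting this equal to supply: 340.5 - 2.5Ps = -210 + 4Ps, so Ps = 1101/13.
Buyers pay Pb = 1101/13 − 19 = 854/13; Q' = -210 + 4·(1101/13) = 1674/13.
The subsidy expands output by 1674/13 − 1294/13 = 380/13 past the efficient level; on those units the gap between marginal cost and willingness to pay runs from 0 up to 19.
DWL = ½ × 19 × 380/13 = 3610/13.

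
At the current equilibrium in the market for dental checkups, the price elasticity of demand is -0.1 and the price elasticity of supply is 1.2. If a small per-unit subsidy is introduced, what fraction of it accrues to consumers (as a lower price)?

Consumer share = 12/13

For a small subsidy around the equilibrium, the benefit split depends on the relative slopes, which at a point are proportional to the elasticities.
Buyer share = εs/(εs + |εd|) = 1.2/(1.2 + 0.1) = 12/13; seller share = |εd|/(εs + |εd|) = 1/13.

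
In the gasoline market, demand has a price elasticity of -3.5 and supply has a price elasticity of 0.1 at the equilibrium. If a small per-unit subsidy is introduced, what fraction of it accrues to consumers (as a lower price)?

Consumer share = 1/36

For a small subsidy around the equilibrium, the benefit split depends on the relative slopes, which at a point are proportional to the elasticities.
Buyer share = εs/(εs + |εd|) = 0.1/(0.1 + 3.5) = 1/36; seller share = |εd|/(εs + |εd|) = 35/36.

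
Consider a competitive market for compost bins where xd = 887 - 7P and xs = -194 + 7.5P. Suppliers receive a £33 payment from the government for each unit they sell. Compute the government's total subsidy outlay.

Pre-subsidy: 887 - 7P = -194 + 7.5P gives P* = 2162/29, x* = 10589/29.
With the subsidy, sellers receive Ps = Pb + 33 for each unit, where Pb is the price buyers pay.
Supply in terms of Pb becomes xs = -194 + 7.5(Pb + 33) = 53.5 + 7.5Pb. Setting this equal to demand: 887 - 7Pb = 53.5 + 7.5Pb, so Pb = 1667/29.
Sellers receive Ps = 1667/29 + 33 = 2624/29; x' = 887 − 7·(1667/29) = 14054/29.
Government outlay = subsidy × quantity = 33 × 14054/29 = 463782/29.

Government cost = 463782/29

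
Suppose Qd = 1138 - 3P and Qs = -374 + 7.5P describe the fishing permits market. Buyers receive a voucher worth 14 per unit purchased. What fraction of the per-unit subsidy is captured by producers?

Producer share = 2/7

Pre-subsidy: 1138 - 3P = -374 + 7.5P gives P* = 144, Q* = 706.
With the rebate, buyers effectively pay Pb = Ps − 14, where Ps is the price sellers receive.
Demand in terms of Ps becomes Qd = 1138 − 3(Ps − 14) = 1180 - 3Ps. Setting this equal to supply: 1180 - 3Ps = -374 + 7.5Ps, so Ps = 148.
Buyers pay Pb = 148 − 14 = 134; Q' = -374 + 7.5·148 = 736.
Buyers' price falls by P* − Pb = 144 − 134 = 10; sellers' price rises by Ps − P* = 148 − 144 = 4.
So producers capture 4/14 = 2/7 of each unit of subsidy.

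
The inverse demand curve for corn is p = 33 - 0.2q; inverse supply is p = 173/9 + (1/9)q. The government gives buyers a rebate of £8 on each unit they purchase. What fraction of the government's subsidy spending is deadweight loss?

Pre-subsidy: 33 - 0.2q = 173/9 + (1/9)q gives q* = 310/7 and p* = 169/7.
With the rebate, buyers effectively pay pb = ps − 8, where ps is the price sellers receive.
On the curves, pb = 33 - 0.2q and ps = 173/9 + (1/9)q; the wedge ps − pb = 8 gives 173/9 + (1/9)q − (33 - 0.2q) = 8, so q' = 70.
Then pb = 33 − 0.2·70 = 19 and ps = 173/9 + (1/9)·70 = 27.
ΔCS = ½(310/7 + 70)(169/7 − 19) = 14400/49; ΔPS = ½(310/7 + 70)(27 − 169/7) = 8000/49.
Government spending = 8 × 70 = 560.
DWL = ½ × 8 × (70 − 310/7) = 720/7; fraction = (720/7) / 560 = 9/49.

DWL / government spending = 9/49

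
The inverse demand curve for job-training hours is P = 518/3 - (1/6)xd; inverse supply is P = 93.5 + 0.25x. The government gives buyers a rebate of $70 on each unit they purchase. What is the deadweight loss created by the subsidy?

Deadweight loss = $5880

Pre-subsidy: 518/3 - (1/6)x = 93.5 + 0.25x gives x* = 190 and P* = 141.
With the rebate, buyers effectively pay Pb = Ps − 70, where Ps is the price sellers receive.
On the curves, Pb = 518/3 - (1/6)x and Ps = 93.5 + 0.25x; the wedge Ps − Pb = 70 gives 93.5 + 0.25x − (518/3 - (1/6)x) = 70, so x' = 358.
Then Pb = 518/3 − (1/6)·358 = 113 and Ps = 93.5 + 0.25·358 = 183.
The subsidy expands output by 358 − 190 = 168 past the efficient level; on those units the gap between marginal cost and willingness to pay runs from 0 up to 70.
DWL = ½ × 70 × 168 = 5880.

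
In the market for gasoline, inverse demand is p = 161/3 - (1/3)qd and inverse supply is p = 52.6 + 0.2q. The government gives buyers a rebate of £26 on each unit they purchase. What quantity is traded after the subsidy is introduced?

Pre-subsidy: 161/3 - (1/3)q = 52.6 + 0.2q gives q* = 2 and p* = 53.
With the rebate, buyers effectively pay pb = ps − 26, where ps is the price sellers receive.
On the curves, pb = 161/3 - (1/3)q and ps = 52.6 + 0.2q; the wedge ps − pb = 26 gives 52.6 + 0.2q − (161/3 - (1/3)q) = 26, so q' = 50.75.
Then pb = 161/3 − (1/3)·50.75 = 36.75 and ps = 52.6 + 0.2·50.75 = 62.75.

q' = 50.75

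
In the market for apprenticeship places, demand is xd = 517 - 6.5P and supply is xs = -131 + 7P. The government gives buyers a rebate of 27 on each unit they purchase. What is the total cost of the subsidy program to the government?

Government cost = 7992

Pre-subsidy: 517 - 6.5P = -131 + 7P gives P* = 48, x* = 205.
With the rebate, buyers effectively pay Pb = Ps − 27, where Ps is the price sellers receive.
Demand in terms of Ps becomes xd = 517 − 6.5(Ps − 27) = 692.5 - 6.5Ps. Setting this equal to supply: 692.5 - 6.5Ps = -131 + 7Ps, so Ps = 61.
Buyers pay Pb = 61 − 27 = 34; x' = -131 + 7·61 = 296.
Government outlay = subsidy × quantity = 27 × 296 = 7992.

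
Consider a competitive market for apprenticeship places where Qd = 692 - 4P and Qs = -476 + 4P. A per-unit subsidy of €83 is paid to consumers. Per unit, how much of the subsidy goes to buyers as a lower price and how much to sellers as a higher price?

Buyers gain €41.5 per unit; sellers gain €41.5 per unit

Pre-subsidy: 692 - 4P = -476 + 4P gives P* = 146, Q* = 108.
With the rebate, buyers effectively pay Pb = Ps − 83, where Ps is the price sellers receive.
Demand in terms of Ps becomes Qd = 692 − 4(Ps − 83) = 1024 - 4Ps. Setting this equal to supply: 1024 - 4Ps = -476 + 4Ps, so Ps = 187.5.
Buyers pay Pb = 187.5 − 83 = 104.5; Q' = -476 + 4·187.5 = 274.
Buyers' price falls by P* − Pb = 146 − 104.5 = 41.5; sellers' price rises by Ps − P* = 187.5 − 146 = 41.5.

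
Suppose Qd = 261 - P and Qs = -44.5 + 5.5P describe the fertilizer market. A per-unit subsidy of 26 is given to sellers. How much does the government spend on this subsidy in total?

Pre-subsidy: 261 - P = -44.5 + 5.5P gives P* = 47, Q* = 214.
With the subsidy, sellers receive Ps = Pb + 26 for each unit, where Pb is the price buyers pay.
Supply in terms of Pb becomes Qs = -44.5 + 5.5(Pb + 26) = 98.5 + 5.5Pb. Setting this equal to demand: 261 - Pb = 98.5 + 5.5Pb, so Pb = 25.
Sellers receive Ps = 25 + 26 = 51; Q' = 261 − 1·25 = 236.
Government outlay = subsidy × quantity = 26 × 236 = 6136.

Government cost = 6136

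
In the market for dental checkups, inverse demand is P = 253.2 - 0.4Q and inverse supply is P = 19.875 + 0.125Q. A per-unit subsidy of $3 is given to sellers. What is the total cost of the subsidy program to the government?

Pre-subsidy: 253.2 - 0.4Q = 19.875 + 0.125Q gives Q* = 3111/7 and P* = 528/7.
With the subsidy, sellers receive Ps = Pb + 3 for each unit, where Pb is the price buyers pay.
On the curves, Pb = 253.2 - 0.4Q and Ps = 19.875 + 0.125Q; the wedge Ps − Pb = 3 gives 19.875 + 0.125Q − (253.2 - 0.4Q) = 3, so Q' = 3151/7.
Then Pb = 253.2 − 0.4·(3151/7) = 512/7 and Ps = 19.875 + 0.125·(3151/7) = 533/7.
Government outlay = subsidy × quantity = 3 × 3151/7 = 9453/7.

Government cost = 9453/7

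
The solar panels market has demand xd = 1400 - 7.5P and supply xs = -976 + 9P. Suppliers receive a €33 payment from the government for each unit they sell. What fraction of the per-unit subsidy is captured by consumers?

Consumer share = 6/11

Pre-subsidy: 1400 - 7.5P = -976 + 9P gives P* = 144, x* = 320.
With the subsidy, sellers receive Ps = Pb + 33 for each unit, where Pb is the price buyers pay.
Supply in terms of Pb becomes xs = -976 + 9(Pb + 33) = -679 + 9Pb. Setting this equal to demand: 1400 - 7.5Pb = -679 + 9Pb, so Pb = 126.
Sellers receive Ps = 126 + 33 = 159; x' = 1400 − 7.5·126 = 455.
Buyers' price falls by P* − Pb = 144 − 126 = 18; sellers' price rises by Ps − P* = 159 − 144 = 15.
So consumers capture 18/33 = 6/11 of each unit of subsidy.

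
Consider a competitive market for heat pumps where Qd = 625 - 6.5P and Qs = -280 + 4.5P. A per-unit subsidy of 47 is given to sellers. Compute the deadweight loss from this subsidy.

Deadweight loss = 258453/88

Pre-subsidy: 625 - 6.5P = -280 + 4.5P gives P* = 905/11, Q* = 1985/22.
With the subsidy, sellers receive Ps = Pb + 47 for each unit, where Pb is the price buyers pay.
Supply in terms of Pb becomes Qs = -280 + 4.5(Pb + 47) = -68.5 + 4.5Pb. Setting this equal to demand: 625 - 6.5Pb = -68.5 + 4.5Pb, so Pb = 1387/22.
Sellers receive Ps = 1387/22 + 47 = 2421/22; Q' = 625 − 6.5·(1387/22) = 9469/44.
The subsidy expands output by 9469/44 − 1985/22 = 5499/44 past the efficient level; on those units the gap between marginal cost and willingness to pay runs from 0 up to 47.
DWL = ½ × 47 × 5499/44 = 258453/88.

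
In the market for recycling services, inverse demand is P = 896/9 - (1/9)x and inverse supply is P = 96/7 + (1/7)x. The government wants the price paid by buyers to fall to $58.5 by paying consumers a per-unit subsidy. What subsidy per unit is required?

At a buyer price of 58.5, quantity demanded is 896 − 9·58.5 = 369.5.
Sellers supply 369.5 only when they receive Ps = 96/7 + (1/7)·369.5 = 66.5.
s = Ps − Pb = 66.5 − 58.5 = 8.

Required subsidy s = $8 per unit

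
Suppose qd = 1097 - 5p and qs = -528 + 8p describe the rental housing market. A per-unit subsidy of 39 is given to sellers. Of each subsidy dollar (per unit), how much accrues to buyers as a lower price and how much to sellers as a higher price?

Buyers gain 24 per unit; sellers gain 15 per unit

Pre-subsidy: 1097 - 5p = -528 + 8p gives p* = 125, q* = 472.
With the subsidy, sellers receive ps = pb + 39 for each unit, where pb is the price buyers pay.
Supply in terms of pb becomes qs = -528 + 8(pb + 39) = -216 + 8pb. Setting this equal to demand: 1097 - 5pb = -216 + 8pb, so pb = 101.
Sellers receive ps = 101 + 39 = 140; q' = 1097 − 5·101 = 592.
Buyers' price falls by p* − pb = 125 − 101 = 24; sellers' price rises by ps − p* = 140 − 125 = 15.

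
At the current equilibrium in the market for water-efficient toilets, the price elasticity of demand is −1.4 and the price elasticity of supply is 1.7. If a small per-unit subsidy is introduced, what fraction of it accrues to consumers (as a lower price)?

Consumer share = 17/31

For a small subsidy around the equilibrium, the benefit split depends on the relative slopes, which at a point are proportional to the elasticities.
Buyer share = εs/(εs + |εd|) = 1.7/(1.7 + 1.4) = 17/31; seller share = |εd|/(εs + |εd|) = 14/31.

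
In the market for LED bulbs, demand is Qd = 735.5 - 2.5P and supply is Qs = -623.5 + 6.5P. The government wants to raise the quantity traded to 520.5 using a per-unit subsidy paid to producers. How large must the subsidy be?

At Q = 520.5, invert demand for the buyer price: Pb = (735.5 − 520.5)/2.5 = 86; invert supply for the seller price: Ps = (520.5 − (-623.5))/6.5 = 176.
The subsidy must fill the gap: s = Ps − Pb = 176 − 86 = 90.

Required subsidy s = 90 per unit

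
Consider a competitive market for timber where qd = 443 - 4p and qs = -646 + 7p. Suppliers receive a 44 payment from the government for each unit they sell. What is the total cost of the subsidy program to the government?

Government cost = 6996

Pre-subsidy: 443 - 4p = -646 + 7p gives p* = 99, q* = 47.
With the subsidy, sellers receive ps = pb + 44 for each unit, where pb is the price buyers pay.
Supply in terms of pb becomes qs = -646 + 7(pb + 44) = -338 + 7pb. Setting this equal to demand: 443 - 4pb = -338 + 7pb, so pb = 71.
Sellers receive ps = 71 + 44 = 115; q' = 443 − 4·71 = 159.
Government outlay = subsidy × quantity = 44 × 159 = 6996.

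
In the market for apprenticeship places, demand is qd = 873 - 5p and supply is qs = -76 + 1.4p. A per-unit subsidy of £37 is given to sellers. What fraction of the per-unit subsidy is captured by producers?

Pre-subsidy: 873 - 5p = -76 + 1.4p gives p* = 148.28125, q* = 131.59375.
With the subsidy, sellers receive ps = pb + 37 for each unit, where pb is the price buyers pay.
Supply in terms of pb becomes qs = -76 + 1.4(pb + 37) = -24.2 + 1.4pb. Setting this equal to demand: 873 - 5pb = -24.2 + 1.4pb, so pb = 140.1875.
Sellers receive ps = 140.1875 + 37 = 177.1875; q' = 873 − 5·140.1875 = 172.0625.
Buyers' price falls by p* − pb = 148.28125 − 140.1875 = 8.09375; sellers' price rises by ps − p* = 177.1875 − 148.28125 = 28.90625.
So producers capture 28.90625/37 = 0.78125 of each unit of subsidy.

Producer share = 0.78125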